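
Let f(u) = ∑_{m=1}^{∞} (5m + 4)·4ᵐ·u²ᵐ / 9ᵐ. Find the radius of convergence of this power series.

R = 3/2

The ratio of consecutive coefficients is [(5(m+1) + 4)/(5m + 4)] · 4/9 → 4/9.
Writing y = u², the series in y has radius 9/4, so |u| < √(9/4) = 3/2 and R = 3/2.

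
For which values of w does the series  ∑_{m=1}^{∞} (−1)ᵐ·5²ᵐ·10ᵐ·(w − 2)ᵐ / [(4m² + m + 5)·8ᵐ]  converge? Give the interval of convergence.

[246/125, 254/125]

Apply the ratio test: |a_{m+1}| / |a_m| = [(4m² + m + 5)/(4(m+1)² + (m+1) + 5)] · 25·10/8, which tends to 125/4 as m → ∞.
Thus R = 1/(125/4) = 4/125.
Check w = 254/125: absolute convergence follows by limit comparison with Σ 1/m².
At w = 246/125: absolute convergence follows by limit comparison with Σ 1/m².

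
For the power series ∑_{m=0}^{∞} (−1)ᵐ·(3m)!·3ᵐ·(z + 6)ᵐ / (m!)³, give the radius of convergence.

R = 1/81

The ratio of consecutive coefficients is (3m+1)·(3m+2)·(3m+3)/(m+1)³ · 3 → 81.
Hence the series converges for |z + 6| < 1/(81) = 1/81, so the radius of convergence is 1/81.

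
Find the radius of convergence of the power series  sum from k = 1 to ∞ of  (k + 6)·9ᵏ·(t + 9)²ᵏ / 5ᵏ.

R = √5/3

The ratio of consecutive coefficients is [((k+1) + 6)/(k + 6)] · 9/5 → 9/5.
Since the exponent of (t + 9) increases by 2 each term, convergence requires |t + 9|² < 5/9, hence R = √5/3.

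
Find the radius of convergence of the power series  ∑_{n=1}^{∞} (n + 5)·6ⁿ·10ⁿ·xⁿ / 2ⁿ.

R = 1/30

Apply the ratio test: |a_{n+1}| / |a_n| = [((n+1) + 5)/(n + 5)] · 6·10/2, which tends to 30 as n → ∞.
Convergence for |x| · 30 < 1, i.e. |x| < 1/30. So R = 1/30.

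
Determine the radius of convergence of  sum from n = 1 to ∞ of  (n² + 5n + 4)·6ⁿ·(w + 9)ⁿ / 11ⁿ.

R = 11/6

The ratio of consecutive coefficients is [((n+1)² + 5(n+1) + 4)/(n² + 5n + 4)] · 6/11 → 6/11.
Thus R = 1/(6/11) = 11/6.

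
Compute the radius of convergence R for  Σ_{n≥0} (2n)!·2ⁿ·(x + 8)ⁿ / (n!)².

By the ratio test, |a_{n+1}/a_n| = (2n+1)·(2n+2)/(n+1)² · 2 → 8.
Thus R = 1/(8) = 1/8.

R = 1/8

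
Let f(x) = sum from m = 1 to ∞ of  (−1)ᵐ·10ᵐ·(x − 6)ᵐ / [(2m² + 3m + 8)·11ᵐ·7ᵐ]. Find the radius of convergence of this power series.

Ratio test: |a_{m+1}/a_m| = [(2m² + 3m + 8)/(2(m+1)² + 3(m+1) + 8)] · 10/(11·7) → 10/77 as m → ∞.
Convergence for |x − 6| · 10/77 < 1, i.e. |x − 6| < 77/10. So R = 77/10.

R = 77/10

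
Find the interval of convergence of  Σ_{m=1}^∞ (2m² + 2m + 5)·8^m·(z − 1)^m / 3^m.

(5/8, 11/8)

By the ratio test, |a_{m+1}/a_m| = [(2(m+1)² + 2(m+1) + 5)/(2m² + 2m + 5)] · 8/3 → 8/3.
Hence the series converges for |z − 1| < 1/(8/3) = 3/8, so the radius of convergence is 3/8.
Check z = 11/8: the terms have absolute value of order m², which does not tend to 0, so the series diverges by the divergence test.
Check z = 5/8: the terms have absolute value of order m², which does not tend to 0, so the series diverges by the divergence test.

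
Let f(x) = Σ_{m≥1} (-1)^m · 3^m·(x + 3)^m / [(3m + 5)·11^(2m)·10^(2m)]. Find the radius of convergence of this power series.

R = 12100/3

The ratio of consecutive coefficients is [(3m + 5)/(3(m+1) + 5)] · 3/(121·100) → 3/12100.
Thus R = 1/(3/12100) = 12100/3.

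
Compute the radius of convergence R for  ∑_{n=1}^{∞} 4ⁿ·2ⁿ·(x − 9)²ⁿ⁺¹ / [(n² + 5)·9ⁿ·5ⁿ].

R = 3√10/4

By the ratio test, |a_{n+1}/a_n| = [(n² + 5)/((n+1)² + 5)] · 4·2/(9·5) → 8/45.
Successive powers of (x − 9) differ by 2, so the series converges when |x − 9|² · 8/45 < 1, i.e. |x − 9| < √(45/8). So R = 3√10/4.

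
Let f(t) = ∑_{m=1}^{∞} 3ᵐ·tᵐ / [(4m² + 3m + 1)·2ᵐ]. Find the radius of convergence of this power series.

R = 2/3

Ratio test: |a_{m+1}/a_m| = [(4m² + 3m + 1)/(4(m+1)² + 3(m+1) + 1)] · 3/2 → 3/2 as m → ∞.
Convergence for |t| · 3/2 < 1, i.e. |t| < 2/3. So R = 2/3.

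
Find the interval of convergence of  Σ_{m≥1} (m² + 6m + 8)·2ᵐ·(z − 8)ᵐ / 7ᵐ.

By the ratio test, |a_{m+1}/a_m| = [((m+1)² + 6(m+1) + 8)/(m² + 6m + 8)] · 2/7 → 2/7.
Convergence for |z − 8| · 2/7 < 1, i.e. |z − 8| < 7/2. So R = 7/2.
Check z = 23/2: the terms do not tend to 0, so the series diverges.
Endpoint z = 9/2: the terms have absolute value of order m², which does not tend to 0, so the series diverges by the divergence test.

(9/2, 23/2)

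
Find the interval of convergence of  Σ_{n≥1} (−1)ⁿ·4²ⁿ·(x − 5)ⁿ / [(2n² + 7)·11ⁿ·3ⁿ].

Ratio test: |a_{n+1}/a_n| = [(2n² + 7)/(2(n+1)² + 7)] · 16/(11·3) → 16/33 as n → ∞.
Convergence for |x − 5| · 16/33 < 1, i.e. |x − 5| < 33/16. So R = 33/16.
At x = 113/16: absolute convergence follows by limit comparison with Σ 1/n².
Endpoint x = 47/16: the series is dominated by a constant times Σ 1/n², which converges (p = 2 > 1).

[47/16, 113/16]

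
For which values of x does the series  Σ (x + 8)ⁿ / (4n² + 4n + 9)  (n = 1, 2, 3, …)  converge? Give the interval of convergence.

[-9, -7]

By the ratio test, |a_{n+1}/a_n| = (4n² + 4n + 9)/(4(n+1)² + 4(n+1) + 9) → 1.
Convergence for |x + 8| < 1, so R = 1.
When x = -7, the terms are on the order of 1/n², so the series converges absolutely by comparison with the p-series (p = 2 > 1).
At x = -9: absolute convergence follows by limit comparison with Σ 1/n².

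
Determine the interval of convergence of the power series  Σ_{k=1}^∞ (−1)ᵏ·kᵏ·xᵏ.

By the Cauchy root test, |a_k|^(1/k) = k → ∞.
The root grows without bound, so R = 0 (convergence only at x = 0).

{0}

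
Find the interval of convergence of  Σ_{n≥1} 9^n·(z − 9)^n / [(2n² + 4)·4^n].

[77/9, 85/9]

By the ratio test, |a_{n+1}/a_n| = [(2n² + 4)/(2(n+1)² + 4)] · 9/4 → 9/4.
Hence the series converges for |z − 9| < 1/(9/4) = 4/9, so the radius of convergence is 4/9.
Endpoint z = 85/9: the series is dominated by a constant times Σ 1/n², which converges (p = 2 > 1).
Endpoint z = 77/9: the terms are on the order of 1/n², so the series converges absolutely by comparison with the p-series (p = 2 > 1).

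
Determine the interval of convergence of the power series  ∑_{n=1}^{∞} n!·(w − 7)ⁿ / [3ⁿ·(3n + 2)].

{7}

Ratio test: |a_{n+1}/a_n| = (n+1) · 1/3 · (3n + 2)/(3(n+1) + 2) → ∞ as n → ∞.
The ratio grows without bound, so the series diverges whenever (w − 7) ≠ 0; it converges only at w = 7. R = 0.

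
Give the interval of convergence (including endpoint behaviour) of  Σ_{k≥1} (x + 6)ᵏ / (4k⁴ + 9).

[-7, -5]

By the ratio test, |a_{k+1}/a_k| = (4k⁴ + 9)/(4(k+1)⁴ + 9) → 1.
So the series converges when |x + 6| < 1 and diverges when |x + 6| > 1; R = 1.
Endpoint x = -5: the series is dominated by a constant times Σ 1/k⁴, which converges (p = 4 > 1).
Check x = -7: absolute convergence follows by limit comparison with Σ 1/k⁴.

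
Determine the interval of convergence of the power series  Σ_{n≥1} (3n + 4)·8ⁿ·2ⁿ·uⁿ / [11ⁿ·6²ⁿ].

(-99/4, 99/4)

By the ratio test, |a_{n+1}/a_n| = [(3(n+1) + 4)/(3n + 4)] · 8·2/(11·36) → 4/99.
Thus R = 1/(4/99) = 99/4.
Endpoint u = 99/4: the terms have absolute value of order n, which does not tend to 0, so the series diverges by the divergence test.
When u = -99/4, the terms have absolute value of order n, which does not tend to 0, so the series diverges by the divergence test.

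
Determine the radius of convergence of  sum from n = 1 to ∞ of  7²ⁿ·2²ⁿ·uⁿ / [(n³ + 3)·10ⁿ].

By the ratio test, |a_{n+1}/a_n| = [(n³ + 3)/((n+1)³ + 3)] · 49·4/10 → 98/5.
Convergence for |u| · 98/5 < 1, i.e. |u| < 5/98. So R = 5/98.

R = 5/98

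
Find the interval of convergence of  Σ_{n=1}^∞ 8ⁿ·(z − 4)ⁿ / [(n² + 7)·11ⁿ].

[21/8, 43/8]

Apply the ratio test: |a_{n+1}| / |a_n| = [(n² + 7)/((n+1)² + 7)] · 8/11, which tends to 8/11 as n → ∞.
Thus R = 1/(8/11) = 11/8.
When z = 43/8, the terms are on the order of 1/n², so the series converges absolutely by comparison with the p-series (p = 2 > 1).
When z = 21/8, the terms are on the order of 1/n², so the series converges absolutely by comparison with the p-series (p = 2 > 1).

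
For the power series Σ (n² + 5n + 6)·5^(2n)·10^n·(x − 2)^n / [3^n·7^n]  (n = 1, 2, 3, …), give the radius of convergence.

By the ratio test, |a_{n+1}/a_n| = [((n+1)² + 5(n+1) + 6)/(n² + 5n + 6)] · 25·10/(3·7) → 250/21.
Thus R = 1/(250/21) = 21/250.

R = 21/250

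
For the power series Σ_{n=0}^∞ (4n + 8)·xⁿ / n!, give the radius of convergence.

By the ratio test, |a_{n+1}/a_n| = (4(n+1) + 8)/(4n + 8) · 1/(n+1) → 0.
The ratio tends to 0 regardless of x, hence R = ∞.

R = ∞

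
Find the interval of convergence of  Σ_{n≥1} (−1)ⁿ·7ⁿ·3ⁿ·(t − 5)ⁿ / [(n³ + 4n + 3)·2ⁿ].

[103/21, 107/21]

Ratio test: |a_{n+1}/a_n| = [(n³ + 4n + 3)/((n+1)³ + 4(n+1) + 3)] · 7·3/2 → 21/2 as n → ∞.
Convergence for |t − 5| · 21/2 < 1, i.e. |t − 5| < 2/21. So R = 2/21.
At t = 107/21: absolute convergence follows by limit comparison with Σ 1/n³.
When t = 103/21, absolute convergence follows by limit comparison with Σ 1/n³.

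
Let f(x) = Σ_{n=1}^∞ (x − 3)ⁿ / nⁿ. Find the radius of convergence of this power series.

R = ∞

By the Cauchy root test, |a_n|^(1/n) = 1/n → 0.
Since the n-th root of |a_n| tends to 0, the series converges for all real x; R = ∞.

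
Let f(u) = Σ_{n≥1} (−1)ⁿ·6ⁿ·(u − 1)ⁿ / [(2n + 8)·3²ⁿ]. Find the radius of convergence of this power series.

Apply the ratio test: |a_{n+1}| / |a_n| = [(2n + 8)/(2(n+1) + 8)] · 6/9, which tends to 2/3 as n → ∞.
Convergence for |u − 1| · 2/3 < 1, i.e. |u − 1| < 3/2. So R = 3/2.

R = 3/2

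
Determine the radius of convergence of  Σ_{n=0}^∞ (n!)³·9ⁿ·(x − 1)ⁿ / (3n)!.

Apply the ratio test: |a_{n+1}| / |a_n| = (n+1)³/[(3n+1)·(3n+2)·(3n+3)] · 9, which tends to 1/3 as n → ∞.
Convergence for |x − 1| · 1/3 < 1, i.e. |x − 1| < 3. So R = 3.

R = 3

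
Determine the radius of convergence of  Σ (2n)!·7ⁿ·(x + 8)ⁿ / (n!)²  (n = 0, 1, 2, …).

R = 1/28

Apply the ratio test: |a_{n+1}| / |a_n| = (2n+1)·(2n+2)/(n+1)² · 7, which tends to 28 as n → ∞.
The series converges when 28 · |x + 8| < 1, giving R = 1/28.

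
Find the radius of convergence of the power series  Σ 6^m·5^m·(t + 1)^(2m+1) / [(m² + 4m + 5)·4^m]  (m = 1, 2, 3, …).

The ratio of consecutive coefficients is [(m² + 4m + 5)/((m+1)² + 4(m+1) + 5)] · 6·5/4 → 15/2.
Successive powers of (t + 1) differ by 2, so the series converges when |t + 1|² · 15/2 < 1, i.e. |t + 1| < √(2/15). So R = √30/15.

R = √30/15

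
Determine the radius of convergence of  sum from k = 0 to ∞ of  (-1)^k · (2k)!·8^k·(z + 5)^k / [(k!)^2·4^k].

By the ratio test, |a_{k+1}/a_k| = (2k+1)·(2k+2)/(k+1)² · 8/4 → 8.
Convergence for |z + 5| · 8 < 1, i.e. |z + 5| < 1/8. So R = 1/8.

R = 1/8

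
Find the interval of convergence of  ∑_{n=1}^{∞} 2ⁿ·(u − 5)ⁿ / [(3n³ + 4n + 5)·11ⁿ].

Ratio test: |a_{n+1}/a_n| = [(3n³ + 4n + 5)/(3(n+1)³ + 4(n+1) + 5)] · 2/11 → 2/11 as n → ∞.
Hence the series converges for |u − 5| < 1/(2/11) = 11/2, so the radius of convergence is 11/2.
When u = 21/2, the terms are on the order of 1/n³, so the series converges absolutely by comparison with the p-series (p = 3 > 1).
When u = -1/2, the series is dominated by a constant times Σ 1/n³, which converges (p = 3 > 1).

[-1/2, 21/2]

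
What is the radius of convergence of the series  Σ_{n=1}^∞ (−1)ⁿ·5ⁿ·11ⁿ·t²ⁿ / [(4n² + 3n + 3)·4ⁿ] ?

Apply the ratio test: |a_{n+1}| / |a_n| = [(4n² + 3n + 3)/(4(n+1)² + 3(n+1) + 3)] · 5·11/4, which tends to 55/4 as n → ∞.
Writing y = t², the series in y has radius 4/55, so |t| < √(4/55) and R = 2√55/55.

R = 2√55/55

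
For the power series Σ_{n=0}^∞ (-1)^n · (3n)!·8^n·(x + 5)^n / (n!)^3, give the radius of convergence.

Ratio test: |a_{n+1}/a_n| = (3n+1)·(3n+2)·(3n+3)/(n+1)³ · 8 → 216 as n → ∞.
Convergence for |x + 5| · 216 < 1, i.e. |x + 5| < 1/216. So R = 1/216.

R = 1/216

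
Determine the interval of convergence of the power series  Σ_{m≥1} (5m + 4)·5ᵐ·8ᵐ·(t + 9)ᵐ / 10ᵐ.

(-37/4, -35/4)

The ratio of consecutive coefficients is [(5(m+1) + 4)/(5m + 4)] · 5·8/10 → 4.
Hence the series converges for |t + 9| < 1/(4) = 1/4, so the radius of convergence is 1/4.
Endpoint t = -35/4: the terms have absolute value of order m, which does not tend to 0, so the series diverges by the divergence test.
Check t = -37/4: the terms do not tend to 0, so the series diverges.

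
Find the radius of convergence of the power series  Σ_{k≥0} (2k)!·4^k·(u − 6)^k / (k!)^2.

Ratio test: |a_{k+1}/a_k| = (2k+1)·(2k+2)/(k+1)² · 4 → 16 as k → ∞.
The series converges when 16 · |u − 6| < 1, giving R = 1/16.

R = 1/16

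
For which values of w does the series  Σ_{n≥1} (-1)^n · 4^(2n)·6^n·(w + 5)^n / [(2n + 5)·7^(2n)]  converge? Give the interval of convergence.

Apply the ratio test: |a_{n+1}| / |a_n| = [(2n + 5)/(2(n+1) + 5)] · 16·6/49, which tends to 96/49 as n → ∞.
Hence the series converges for |w + 5| < 1/(96/49) = 49/96, so the radius of convergence is 49/96.
Endpoint w = -431/96: the terms alternate in sign and decrease monotonically to 0 in absolute value (size ~ c/n), so the alternating series test gives convergence.
When w = -529/96, the terms behave like c/n; limit comparison with the harmonic series gives divergence.

(-529/96, -431/96]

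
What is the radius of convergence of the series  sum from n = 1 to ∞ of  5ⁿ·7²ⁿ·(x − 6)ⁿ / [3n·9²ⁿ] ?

Apply the ratio test: |a_{n+1}| / |a_n| = [3n/3(n+1)] · 5·49/81, which tends to 245/81 as n → ∞.
Convergence for |x − 6| · 245/81 < 1, i.e. |x − 6| < 81/245. So R = 81/245.

R = 81/245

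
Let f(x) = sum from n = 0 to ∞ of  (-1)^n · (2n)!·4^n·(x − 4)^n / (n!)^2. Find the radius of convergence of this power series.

By the ratio test, |a_{n+1}/a_n| = (2n+1)·(2n+2)/(n+1)² · 4 → 16.
The series converges when 16 · |x − 4| < 1, giving R = 1/16.

R = 1/16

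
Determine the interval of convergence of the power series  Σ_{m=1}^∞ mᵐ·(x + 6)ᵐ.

{-6}

Applying the root test, |a_m|^(1/m) = m → ∞.
Since the m-th root of |a_m| is unbounded, the series converges only at x = -6; R = 0.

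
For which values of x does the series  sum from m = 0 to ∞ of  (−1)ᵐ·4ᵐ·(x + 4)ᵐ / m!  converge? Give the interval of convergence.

Apply the ratio test: |a_{m+1}| / |a_m| = 4 · 1/(m+1), which tends to 0 as m → ∞.
The limit is 0, so the series converges for all x; R = ∞.

(−∞, ∞)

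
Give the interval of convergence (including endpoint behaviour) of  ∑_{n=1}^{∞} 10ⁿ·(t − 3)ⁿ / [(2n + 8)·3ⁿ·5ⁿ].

[3/2, 9/2)

By the ratio test, |a_{n+1}/a_n| = [(2n + 8)/(2(n+1) + 8)] · 10/(3·5) → 2/3.
Thus R = 1/(2/3) = 3/2.
Check t = 9/2: the terms are asymptotic to a nonzero constant times 1/n, so the series diverges by limit comparison with Σ 1/n.
When t = 3/2, convergence follows from the alternating series test (terms decrease monotonically to 0).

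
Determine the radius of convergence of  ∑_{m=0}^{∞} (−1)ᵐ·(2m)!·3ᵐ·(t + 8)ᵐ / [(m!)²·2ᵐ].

R = 1/6

By the ratio test, |a_{m+1}/a_m| = (2m+1)·(2m+2)/(m+1)² · 3/2 → 6.
Convergence for |t + 8| · 6 < 1, i.e. |t + 8| < 1/6. So R = 1/6.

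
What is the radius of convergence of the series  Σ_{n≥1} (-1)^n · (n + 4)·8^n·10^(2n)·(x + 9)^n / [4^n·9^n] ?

R = 9/200

Ratio test: |a_{n+1}/a_n| = [((n+1) + 4)/(n + 4)] · 8·100/(4·9) → 200/9 as n → ∞.
Thus R = 1/(200/9) = 9/200.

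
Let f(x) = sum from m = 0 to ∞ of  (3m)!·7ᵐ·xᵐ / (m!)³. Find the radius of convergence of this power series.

Ratio test: |a_{m+1}/a_m| = (3m+1)·(3m+2)·(3m+3)/(m+1)³ · 7 → 189 as m → ∞.
Thus R = 1/(189) = 1/189.

R = 1/189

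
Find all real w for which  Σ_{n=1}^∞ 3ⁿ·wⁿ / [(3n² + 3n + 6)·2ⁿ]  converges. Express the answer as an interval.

Apply the ratio test: |a_{n+1}| / |a_n| = [(3n² + 3n + 6)/(3(n+1)² + 3(n+1) + 6)] · 3/2, which tends to 3/2 as n → ∞.
Convergence for |w| · 3/2 < 1, i.e. |w| < 2/3. So R = 2/3.
When w = 2/3, the terms are on the order of 1/n², so the series converges absolutely by comparison with the p-series (p = 2 > 1).
When w = -2/3, absolute convergence follows by limit comparison with Σ 1/n².

[-2/3, 2/3]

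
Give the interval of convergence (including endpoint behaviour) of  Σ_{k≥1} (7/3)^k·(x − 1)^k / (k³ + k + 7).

By the ratio test, |a_{k+1}/a_k| = [(k³ + k + 7)/((k+1)³ + (k+1) + 7)] · 7/3 → 7/3.
The series converges when 7/3 · |x − 1| < 1, giving R = 3/7.
When x = 10/7, the series is dominated by a constant times Σ 1/k³, which converges (p = 3 > 1).
When x = 4/7, absolute convergence follows by limit comparison with Σ 1/k³.

[4/7, 10/7]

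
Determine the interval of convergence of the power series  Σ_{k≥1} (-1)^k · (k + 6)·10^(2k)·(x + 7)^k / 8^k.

By the ratio test, |a_{k+1}/a_k| = [((k+1) + 6)/(k + 6)] · 100/8 → 25/2.
The series converges when 25/2 · |x + 7| < 1, giving R = 2/25.
Check x = -173/25: the k-th term does not approach 0; divergence by the term test.
Endpoint x = -177/25: the k-th term does not approach 0; divergence by the term test.

(-177/25, -173/25)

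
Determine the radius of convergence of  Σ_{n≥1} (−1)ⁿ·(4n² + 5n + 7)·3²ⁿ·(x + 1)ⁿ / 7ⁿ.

Ratio test: |a_{n+1}/a_n| = [(4(n+1)² + 5(n+1) + 7)/(4n² + 5n + 7)] · 9/7 → 9/7 as n → ∞.
Convergence for |x + 1| · 9/7 < 1, i.e. |x + 1| < 7/9. So R = 7/9.

R = 7/9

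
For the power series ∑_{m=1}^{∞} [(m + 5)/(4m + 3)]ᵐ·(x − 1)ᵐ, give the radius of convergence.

R = 4

Applying the root test, |a_m|^(1/m) = (m + 5)/(4m + 3) → 1/4.
Convergence for |x − 1| · 1/4 < 1, i.e. |x − 1| < 4. So R = 4.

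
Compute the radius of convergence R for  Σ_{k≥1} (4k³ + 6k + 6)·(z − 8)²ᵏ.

The ratio of consecutive coefficients is (4(k+1)³ + 6(k+1) + 6)/(4k³ + 6k + 6) → 1.
Successive powers of (z − 8) differ by 2, so the series converges when |z − 8|² · 1 < 1, i.e. |z − 8| < √(1) = 1. So R = 1.

R = 1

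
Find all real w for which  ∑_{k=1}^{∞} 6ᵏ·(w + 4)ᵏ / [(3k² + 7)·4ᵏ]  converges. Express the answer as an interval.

Apply the ratio test: |a_{k+1}| / |a_k| = [(3k² + 7)/(3(k+1)² + 7)] · 6/4, which tends to 3/2 as k → ∞.
The series converges when 3/2 · |w + 4| < 1, giving R = 2/3.
Check w = -10/3: the terms are on the order of 1/k², so the series converges absolutely by comparison with the p-series (p = 2 > 1).
At w = -14/3: the series is dominated by a constant times Σ 1/k², which converges (p = 2 > 1).

[-14/3, -10/3]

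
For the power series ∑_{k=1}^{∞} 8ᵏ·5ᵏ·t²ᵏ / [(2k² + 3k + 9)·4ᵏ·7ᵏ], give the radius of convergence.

The ratio of consecutive coefficients is [(2k² + 3k + 9)/(2(k+1)² + 3(k+1) + 9)] · 8·5/(4·7) → 10/7.
Successive powers of t differ by 2, so the series converges when |t|² · 10/7 < 1, i.e. |t| < √(7/10). So R = √70/10.

R = √70/10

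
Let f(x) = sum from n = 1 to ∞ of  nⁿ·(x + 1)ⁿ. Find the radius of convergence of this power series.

R = 0

Applying the root test, |a_n|^(1/n) = n → ∞.
Since the n-th root of |a_n| is unbounded, the series converges only at x = -1; R = 0.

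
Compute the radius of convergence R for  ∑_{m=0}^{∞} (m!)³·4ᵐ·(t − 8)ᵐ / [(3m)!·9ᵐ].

R = 243/4

Ratio test: |a_{m+1}/a_m| = (m+1)³/[(3m+1)·(3m+2)·(3m+3)] · 4/9 → 4/243 as m → ∞.
The series converges when 4/243 · |t − 8| < 1, giving R = 243/4.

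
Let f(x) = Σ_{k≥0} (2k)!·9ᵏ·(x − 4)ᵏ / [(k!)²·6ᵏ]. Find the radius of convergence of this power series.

R = 1/6

Ratio test: |a_{k+1}/a_k| = (2k+1)·(2k+2)/(k+1)² · 9/6 → 6 as k → ∞.
Thus R = 1/(6) = 1/6.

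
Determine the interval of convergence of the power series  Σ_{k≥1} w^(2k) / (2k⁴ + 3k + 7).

[-1, 1]

Apply the ratio test: |a_{k+1}| / |a_k| = (2k⁴ + 3k + 7)/(2(k+1)⁴ + 3(k+1) + 7), which tends to 1 as k → ∞.
Since the exponent of w increases by 2 each term, convergence requires |w|² < 1, hence R = 1.
Endpoint w = 1: the terms are on the order of 1/k⁴, so the series converges absolutely by comparison with the p-series (p = 4 > 1).
When w = -1, absolute convergence follows by limit comparison with Σ 1/k⁴.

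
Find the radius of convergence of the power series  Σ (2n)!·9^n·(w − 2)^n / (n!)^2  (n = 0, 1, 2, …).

Ratio test: |a_{n+1}/a_n| = (2n+1)·(2n+2)/(n+1)² · 9 → 36 as n → ∞.
Hence the series converges for |w − 2| < 1/(36) = 1/36, so the radius of convergence is 1/36.

R = 1/36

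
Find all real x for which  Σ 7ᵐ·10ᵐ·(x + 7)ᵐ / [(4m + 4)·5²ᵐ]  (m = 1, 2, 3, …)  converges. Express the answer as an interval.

[-103/14, -93/14)

The ratio of consecutive coefficients is [(4m + 4)/(4(m+1) + 4)] · 7·10/25 → 14/5.
Hence the series converges for |x + 7| < 1/(14/5) = 5/14, so the radius of convergence is 5/14.
Endpoint x = -93/14: the terms behave like c/m; limit comparison with the harmonic series gives divergence.
Check x = -103/14: an alternating series whose terms decrease to 0 in absolute value, so it converges by the Leibniz criterion.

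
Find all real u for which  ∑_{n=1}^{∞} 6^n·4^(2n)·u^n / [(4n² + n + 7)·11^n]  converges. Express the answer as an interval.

[-11/96, 11/96]

The ratio of consecutive coefficients is [(4n² + n + 7)/(4(n+1)² + (n+1) + 7)] · 6·16/11 → 96/11.
Hence the series converges for |u| < 1/(96/11) = 11/96, so the radius of convergence is 11/96.
At u = 11/96: absolute convergence follows by limit comparison with Σ 1/n².
Endpoint u = -11/96: absolute convergence follows by limit comparison with Σ 1/n².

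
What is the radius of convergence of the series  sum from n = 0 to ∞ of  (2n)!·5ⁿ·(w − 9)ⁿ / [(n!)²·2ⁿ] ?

R = 1/10

Apply the ratio test: |a_{n+1}| / |a_n| = (2n+1)·(2n+2)/(n+1)² · 5/2, which tends to 10 as n → ∞.
Hence the series converges for |w − 9| < 1/(10) = 1/10, so the radius of convergence is 1/10.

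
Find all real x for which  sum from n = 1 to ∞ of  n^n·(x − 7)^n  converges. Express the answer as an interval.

{7}

Root test: |a_n|^(1/n) = n → ∞.
Since the n-th root of |a_n| is unbounded, the series converges only at x = 7; R = 0.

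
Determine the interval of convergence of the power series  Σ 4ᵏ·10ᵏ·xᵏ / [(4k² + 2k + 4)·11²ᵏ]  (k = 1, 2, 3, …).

[-121/40, 121/40]

Apply the ratio test: |a_{k+1}| / |a_k| = [(4k² + 2k + 4)/(4(k+1)² + 2(k+1) + 4)] · 4·10/121, which tends to 40/121 as k → ∞.
Hence the series converges for |x| < 1/(40/121) = 121/40, so the radius of convergence is 121/40.
At x = 121/40: absolute convergence follows by limit comparison with Σ 1/k².
When x = -121/40, absolute convergence follows by limit comparison with Σ 1/k².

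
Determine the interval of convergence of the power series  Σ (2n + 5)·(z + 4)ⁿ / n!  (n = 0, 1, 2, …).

(−∞, ∞)

Apply the ratio test: |a_{n+1}| / |a_n| = (2(n+1) + 5)/(2n + 5) · 1/(n+1), which tends to 0 as n → ∞.
The limit is 0, so the series converges for all z; R = ∞.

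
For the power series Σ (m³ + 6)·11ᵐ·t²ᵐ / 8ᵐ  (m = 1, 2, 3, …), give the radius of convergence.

R = 2√22/11

By the ratio test, |a_{m+1}/a_m| = [((m+1)³ + 6)/(m³ + 6)] · 11/8 → 11/8.
Since the exponent of t increases by 2 each term, convergence requires |t|² < 8/11, hence R = 2√22/11.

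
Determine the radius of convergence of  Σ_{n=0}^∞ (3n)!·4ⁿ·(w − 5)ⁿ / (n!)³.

R = 1/108

By the ratio test, |a_{n+1}/a_n| = (3n+1)·(3n+2)·(3n+3)/(n+1)³ · 4 → 108.
Hence the series converges for |w − 5| < 1/(108) = 1/108, so the radius of convergence is 1/108.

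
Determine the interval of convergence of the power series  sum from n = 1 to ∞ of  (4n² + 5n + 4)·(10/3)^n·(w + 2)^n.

By the ratio test, |a_{n+1}/a_n| = [(4(n+1)² + 5(n+1) + 4)/(4n² + 5n + 4)] · 10/3 → 10/3.
Hence the series converges for |w + 2| < 1/(10/3) = 3/10, so the radius of convergence is 3/10.
When w = -17/10, the terms have absolute value of order n², which does not tend to 0, so the series diverges by the divergence test.
Endpoint w = -23/10: the terms do not tend to 0, so the series diverges.

(-23/10, -17/10)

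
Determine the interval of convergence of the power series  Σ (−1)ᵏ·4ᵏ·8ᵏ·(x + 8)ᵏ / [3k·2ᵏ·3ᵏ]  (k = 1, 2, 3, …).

(-131/16, -125/16]

Apply the ratio test: |a_{k+1}| / |a_k| = [3k/3(k+1)] · 4·8/(2·3), which tends to 16/3 as k → ∞.
Hence the series converges for |x + 8| < 1/(16/3) = 3/16, so the radius of convergence is 3/16.
Endpoint x = -125/16: convergence follows from the alternating series test (terms decrease monotonically to 0).
When x = -131/16, comparison with the harmonic series Σ 1/k shows the series diverges.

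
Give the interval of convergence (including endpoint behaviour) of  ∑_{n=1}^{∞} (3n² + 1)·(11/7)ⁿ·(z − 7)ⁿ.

(70/11, 84/11)

By the ratio test, |a_{n+1}/a_n| = [(3(n+1)² + 1)/(3n² + 1)] · 11/7 → 11/7.
Hence the series converges for |z − 7| < 1/(11/7) = 7/11, so the radius of convergence is 7/11.
Endpoint z = 84/11: the terms do not tend to 0, so the series diverges.
At z = 70/11: the n-th term does not approach 0; divergence by the term test.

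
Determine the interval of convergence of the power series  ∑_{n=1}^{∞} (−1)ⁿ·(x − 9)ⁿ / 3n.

Ratio test: |a_{n+1}/a_n| = 3n/3(n+1) → 1 as n → ∞.
Hence R = 1.
Check x = 10: convergence follows from the alternating series test (terms decrease monotonically to 0).
At x = 8: comparison with the harmonic series Σ 1/n shows the series diverges.

(8, 10]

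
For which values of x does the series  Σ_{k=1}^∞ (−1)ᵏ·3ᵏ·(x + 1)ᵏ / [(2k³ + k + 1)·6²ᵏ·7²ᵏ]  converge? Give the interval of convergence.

[-589, 587]

Apply the ratio test: |a_{k+1}| / |a_k| = [(2k³ + k + 1)/(2(k+1)³ + (k+1) + 1)] · 3/(36·49), which tends to 1/588 as k → ∞.
Hence the series converges for |x + 1| < 1/(1/588) = 588, so the radius of convergence is 588.
Check x = 587: absolute convergence follows by limit comparison with Σ 1/k³.
Check x = -589: the series is dominated by a constant times Σ 1/k³, which converges (p = 3 > 1).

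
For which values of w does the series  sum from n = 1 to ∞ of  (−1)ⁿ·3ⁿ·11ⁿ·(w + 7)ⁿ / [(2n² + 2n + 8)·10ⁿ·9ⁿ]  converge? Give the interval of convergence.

[-107/11, -47/11]

By the ratio test, |a_{n+1}/a_n| = [(2n² + 2n + 8)/(2(n+1)² + 2(n+1) + 8)] · 3·11/(10·9) → 11/30.
Thus R = 1/(11/30) = 30/11.
Check w = -47/11: absolute convergence follows by limit comparison with Σ 1/n².
Check w = -107/11: the terms are on the order of 1/n², so the series converges absolutely by comparison with the p-series (p = 2 > 1).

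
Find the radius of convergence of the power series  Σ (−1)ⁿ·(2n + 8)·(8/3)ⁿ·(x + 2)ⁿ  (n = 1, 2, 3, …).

R = 3/8

The ratio of consecutive coefficients is [(2(n+1) + 8)/(2n + 8)] · 8/3 → 8/3.
The series converges when 8/3 · |x + 2| < 1, giving R = 3/8.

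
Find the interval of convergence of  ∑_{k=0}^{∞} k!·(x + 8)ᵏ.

By the ratio test, |a_{k+1}/a_k| = (k+1) → ∞.
Since the ratio → ∞, the series diverges for every x ≠ -8, and R = 0.

{-8}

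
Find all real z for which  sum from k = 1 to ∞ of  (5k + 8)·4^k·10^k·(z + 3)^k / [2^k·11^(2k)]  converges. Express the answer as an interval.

(-181/20, 61/20)

Apply the ratio test: |a_{k+1}| / |a_k| = [(5(k+1) + 8)/(5k + 8)] · 4·10/(2·121), which tends to 20/121 as k → ∞.
Thus R = 1/(20/121) = 121/20.
Check z = 61/20: the terms have absolute value of order k, which does not tend to 0, so the series diverges by the divergence test.
Endpoint z = -181/20: the terms do not tend to 0, so the series diverges.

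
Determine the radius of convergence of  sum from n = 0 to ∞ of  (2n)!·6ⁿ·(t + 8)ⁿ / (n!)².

The ratio of consecutive coefficients is (2n+1)·(2n+2)/(n+1)² · 6 → 24.
Convergence for |t + 8| · 24 < 1, i.e. |t + 8| < 1/24. So R = 1/24.

R = 1/24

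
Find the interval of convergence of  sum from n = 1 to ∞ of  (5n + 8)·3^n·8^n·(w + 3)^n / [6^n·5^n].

The ratio of consecutive coefficients is [(5(n+1) + 8)/(5n + 8)] · 3·8/(6·5) → 4/5.
The series converges when 4/5 · |w + 3| < 1, giving R = 5/4.
When w = -7/4, the terms have absolute value of order n, which does not tend to 0, so the series diverges by the divergence test.
Check w = -17/4: the n-th term does not approach 0; divergence by the term test.

(-17/4, -7/4)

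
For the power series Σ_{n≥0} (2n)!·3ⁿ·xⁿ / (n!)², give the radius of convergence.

R = 1/12

Ratio test: |a_{n+1}/a_n| = (2n+1)·(2n+2)/(n+1)² · 3 → 12 as n → ∞.
Convergence for |x| · 12 < 1, i.e. |x| < 1/12. So R = 1/12.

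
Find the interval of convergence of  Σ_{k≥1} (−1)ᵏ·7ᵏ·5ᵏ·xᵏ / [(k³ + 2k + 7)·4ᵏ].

Apply the ratio test: |a_{k+1}| / |a_k| = [(k³ + 2k + 7)/((k+1)³ + 2(k+1) + 7)] · 7·5/4, which tends to 35/4 as k → ∞.
Hence the series converges for |x| < 1/(35/4) = 4/35, so the radius of convergence is 4/35.
At x = 4/35: the series is dominated by a constant times Σ 1/k³, which converges (p = 3 > 1).
Check x = -4/35: absolute convergence follows by limit comparison with Σ 1/k³.

[-4/35, 4/35]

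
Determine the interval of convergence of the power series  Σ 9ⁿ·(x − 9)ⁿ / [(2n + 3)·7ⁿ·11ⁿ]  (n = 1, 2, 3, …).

[4/9, 158/9)

By the ratio test, |a_{n+1}/a_n| = [(2n + 3)/(2(n+1) + 3)] · 9/(7·11) → 9/77.
The series converges when 9/77 · |x − 9| < 1, giving R = 77/9.
Check x = 158/9: comparison with the harmonic series Σ 1/n shows the series diverges.
At x = 4/9: convergence follows from the alternating series test (terms decrease monotonically to 0).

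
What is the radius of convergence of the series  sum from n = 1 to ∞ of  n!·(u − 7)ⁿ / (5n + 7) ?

R = 0

The ratio of consecutive coefficients is (n+1) · (5n + 7)/(5(n+1) + 7) → ∞.
The terms grow without bound for any (u − 7) ≠ 0, so R = 0 (convergence only at u = 7).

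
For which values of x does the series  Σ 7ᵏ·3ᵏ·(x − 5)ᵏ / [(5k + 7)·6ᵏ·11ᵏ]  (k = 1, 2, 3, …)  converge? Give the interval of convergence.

Apply the ratio test: |a_{k+1}| / |a_k| = [(5k + 7)/(5(k+1) + 7)] · 7·3/(6·11), which tends to 7/22 as k → ∞.
The series converges when 7/22 · |x − 5| < 1, giving R = 22/7.
At x = 57/7: the terms are asymptotic to a nonzero constant times 1/k, so the series diverges by limit comparison with Σ 1/k.
When x = 13/7, convergence follows from the alternating series test (terms decrease monotonically to 0).

[13/7, 57/7)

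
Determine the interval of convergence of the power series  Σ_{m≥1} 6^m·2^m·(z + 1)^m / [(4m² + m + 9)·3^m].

Apply the ratio test: |a_{m+1}| / |a_m| = [(4m² + m + 9)/(4(m+1)² + (m+1) + 9)] · 6·2/3, which tends to 4 as m → ∞.
Hence the series converges for |z + 1| < 1/(4) = 1/4, so the radius of convergence is 1/4.
When z = -3/4, the terms are on the order of 1/m², so the series converges absolutely by comparison with the p-series (p = 2 > 1).
At z = -5/4: the terms are on the order of 1/m², so the series converges absolutely by comparison with the p-series (p = 2 > 1).

[-5/4, -3/4]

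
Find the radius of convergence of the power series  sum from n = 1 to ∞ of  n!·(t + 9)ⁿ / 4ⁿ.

The ratio of consecutive coefficients is (n+1) · 1/4 → ∞.
Since the ratio → ∞, the series diverges for every t ≠ -9, and R = 0.

R = 0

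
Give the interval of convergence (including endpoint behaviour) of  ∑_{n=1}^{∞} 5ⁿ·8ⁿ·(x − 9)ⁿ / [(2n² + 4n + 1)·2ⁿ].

[179/20, 181/20]

By the ratio test, |a_{n+1}/a_n| = [(2n² + 4n + 1)/(2(n+1)² + 4(n+1) + 1)] · 5·8/2 → 20.
Hence the series converges for |x − 9| < 1/(20) = 1/20, so the radius of convergence is 1/20.
When x = 181/20, absolute convergence follows by limit comparison with Σ 1/n².
Endpoint x = 179/20: the terms are on the order of 1/n², so the series converges absolutely by comparison with the p-series (p = 2 > 1).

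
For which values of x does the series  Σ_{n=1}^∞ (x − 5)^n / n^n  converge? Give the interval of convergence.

(−∞, ∞)

Applying the root test, |a_n|^(1/n) = 1/n → 0.
The limit is 0 for every x, so R = ∞.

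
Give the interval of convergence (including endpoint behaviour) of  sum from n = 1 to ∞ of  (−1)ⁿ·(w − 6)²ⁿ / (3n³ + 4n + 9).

[5, 7]

Ratio test: |a_{n+1}/a_n| = (3n³ + 4n + 9)/(3(n+1)³ + 4(n+1) + 9) → 1 as n → ∞.
Writing y = (w − 6)², the series in y has radius 1, so |w − 6| < √(1) = 1 and R = 1.
When w = 7, the terms are on the order of 1/n³, so the series converges absolutely by comparison with the p-series (p = 3 > 1).
At w = 5: the terms are on the order of 1/n³, so the series converges absolutely by comparison with the p-series (p = 3 > 1).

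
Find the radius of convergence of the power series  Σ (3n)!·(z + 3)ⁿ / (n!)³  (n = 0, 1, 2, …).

By the ratio test, |a_{n+1}/a_n| = (3n+1)·(3n+2)·(3n+3)/(n+1)³ → 27.
Convergence for |z + 3| · 27 < 1, i.e. |z + 3| < 1/27. So R = 1/27.

R = 1/27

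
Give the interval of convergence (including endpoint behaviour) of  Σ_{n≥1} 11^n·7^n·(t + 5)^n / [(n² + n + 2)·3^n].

By the ratio test, |a_{n+1}/a_n| = [(n² + n + 2)/((n+1)² + (n+1) + 2)] · 11·7/3 → 77/3.
The series converges when 77/3 · |t + 5| < 1, giving R = 3/77.
Check t = -382/77: the series is dominated by a constant times Σ 1/n², which converges (p = 2 > 1).
When t = -388/77, the series is dominated by a constant times Σ 1/n², which converges (p = 2 > 1).

[-388/77, -382/77]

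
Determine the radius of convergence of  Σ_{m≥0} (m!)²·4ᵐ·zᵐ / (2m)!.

R = 1

The ratio of consecutive coefficients is (m+1)²/[(2m+1)·(2m+2)] · 4 → 1.
Convergence for |z| < 1, so R = 1.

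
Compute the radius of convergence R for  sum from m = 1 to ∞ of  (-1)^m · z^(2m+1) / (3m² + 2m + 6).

The ratio of consecutive coefficients is (3m² + 2m + 6)/(3(m+1)² + 2(m+1) + 6) → 1.
Writing y = z², the series in y has radius 1, so |z| < √(1) = 1 and R = 1.

R = 1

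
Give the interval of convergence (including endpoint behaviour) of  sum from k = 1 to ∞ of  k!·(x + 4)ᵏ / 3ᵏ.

{-4}

Apply the ratio test: |a_{k+1}| / |a_k| = (k+1) · 1/3, which tends to ∞ as k → ∞.
The ratio grows without bound, so the series diverges whenever (x + 4) ≠ 0; it converges only at x = -4. R = 0.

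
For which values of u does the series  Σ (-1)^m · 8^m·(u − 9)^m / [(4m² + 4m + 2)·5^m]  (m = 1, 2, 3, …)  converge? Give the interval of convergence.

Apply the ratio test: |a_{m+1}| / |a_m| = [(4m² + 4m + 2)/(4(m+1)² + 4(m+1) + 2)] · 8/5, which tends to 8/5 as m → ∞.
Convergence for |u − 9| · 8/5 < 1, i.e. |u − 9| < 5/8. So R = 5/8.
Check u = 77/8: the terms are on the order of 1/m², so the series converges absolutely by comparison with the p-series (p = 2 > 1).
When u = 67/8, the terms are on the order of 1/m², so the series converges absolutely by comparison with the p-series (p = 2 > 1).

[67/8, 77/8]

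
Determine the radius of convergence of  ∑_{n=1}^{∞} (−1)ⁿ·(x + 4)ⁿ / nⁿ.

Applying the root test, |a_n|^(1/n) = 1/n → 0.
Since the n-th root of |a_n| tends to 0, the series converges for all real x; R = ∞.

R = ∞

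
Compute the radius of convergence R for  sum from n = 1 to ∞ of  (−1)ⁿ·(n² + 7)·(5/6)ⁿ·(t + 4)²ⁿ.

R = √30/5

By the ratio test, |a_{n+1}/a_n| = [((n+1)² + 7)/(n² + 7)] · 5/6 → 5/6.
Writing y = (t + 4)², the series in y has radius 6/5, so |t + 4| < √(6/5) and R = √30/5.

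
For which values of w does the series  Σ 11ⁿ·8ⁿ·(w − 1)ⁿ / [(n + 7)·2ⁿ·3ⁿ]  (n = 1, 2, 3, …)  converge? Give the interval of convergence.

[41/44, 47/44)

The ratio of consecutive coefficients is [(n + 7)/((n+1) + 7)] · 11·8/(2·3) → 44/3.
Hence the series converges for |w − 1| < 1/(44/3) = 3/44, so the radius of convergence is 3/44.
At w = 47/44: the terms behave like c/n; limit comparison with the harmonic series gives divergence.
At w = 41/44: an alternating series whose terms decrease to 0 in absolute value, so it converges by the Leibniz criterion.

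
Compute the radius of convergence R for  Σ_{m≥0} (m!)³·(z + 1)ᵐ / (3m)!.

Ratio test: |a_{m+1}/a_m| = (m+1)³/[(3m+1)·(3m+2)·(3m+3)] → 1/27 as m → ∞.
Hence the series converges for |z + 1| < 1/(1/27) = 27, so the radius of convergence is 27.

R = 27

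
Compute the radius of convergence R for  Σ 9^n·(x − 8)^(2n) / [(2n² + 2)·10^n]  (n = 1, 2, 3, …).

R = √10/3

Ratio test: |a_{n+1}/a_n| = [(2n² + 2)/(2(n+1)² + 2)] · 9/10 → 9/10 as n → ∞.
Since the exponent of (x − 8) increases by 2 each term, convergence requires |x − 8|² < 10/9, hence R = √10/3.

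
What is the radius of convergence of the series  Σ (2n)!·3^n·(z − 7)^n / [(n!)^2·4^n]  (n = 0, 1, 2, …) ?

R = 1/3

By the ratio test, |a_{n+1}/a_n| = (2n+1)·(2n+2)/(n+1)² · 3/4 → 3.
Convergence for |z − 7| · 3 < 1, i.e. |z − 7| < 1/3. So R = 1/3.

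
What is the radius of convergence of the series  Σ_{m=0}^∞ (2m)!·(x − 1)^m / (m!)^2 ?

The ratio of consecutive coefficients is (2m+1)·(2m+2)/(m+1)² → 4.
Convergence for |x − 1| · 4 < 1, i.e. |x − 1| < 1/4. So R = 1/4.

R = 1/4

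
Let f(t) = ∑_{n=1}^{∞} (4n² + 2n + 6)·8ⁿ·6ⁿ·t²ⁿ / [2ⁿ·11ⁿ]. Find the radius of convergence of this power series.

R = √66/12

The ratio of consecutive coefficients is [(4(n+1)² + 2(n+1) + 6)/(4n² + 2n + 6)] · 8·6/(2·11) → 24/11.
Writing y = t², the series in y has radius 11/24, so |t| < √(11/24) and R = √66/12.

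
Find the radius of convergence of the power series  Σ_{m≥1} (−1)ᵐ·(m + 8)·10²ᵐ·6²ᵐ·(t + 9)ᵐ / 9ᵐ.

R = 1/400

Apply the ratio test: |a_{m+1}| / |a_m| = [((m+1) + 8)/(m + 8)] · 100·36/9, which tends to 400 as m → ∞.
Thus R = 1/(400) = 1/400.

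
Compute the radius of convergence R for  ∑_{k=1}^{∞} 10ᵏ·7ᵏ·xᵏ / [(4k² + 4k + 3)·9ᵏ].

The ratio of consecutive coefficients is [(4k² + 4k + 3)/(4(k+1)² + 4(k+1) + 3)] · 10·7/9 → 70/9.
The series converges when 70/9 · |x| < 1, giving R = 9/70.

R = 9/70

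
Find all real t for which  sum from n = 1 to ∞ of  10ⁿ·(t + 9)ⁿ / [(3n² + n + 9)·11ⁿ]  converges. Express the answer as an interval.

Apply the ratio test: |a_{n+1}| / |a_n| = [(3n² + n + 9)/(3(n+1)² + (n+1) + 9)] · 10/11, which tends to 10/11 as n → ∞.
Hence the series converges for |t + 9| < 1/(10/11) = 11/10, so the radius of convergence is 11/10.
At t = -79/10: absolute convergence follows by limit comparison with Σ 1/n².
Endpoint t = -101/10: absolute convergence follows by limit comparison with Σ 1/n².

[-101/10, -79/10]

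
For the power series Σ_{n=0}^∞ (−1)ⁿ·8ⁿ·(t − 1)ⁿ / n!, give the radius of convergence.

R = ∞

The ratio of consecutive coefficients is 8 · 1/(n+1) → 0.
The ratio tends to 0 regardless of t, hence R = ∞.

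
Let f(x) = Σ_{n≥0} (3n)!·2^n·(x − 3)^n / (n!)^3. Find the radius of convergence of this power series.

By the ratio test, |a_{n+1}/a_n| = (3n+1)·(3n+2)·(3n+3)/(n+1)³ · 2 → 54.
Thus R = 1/(54) = 1/54.

R = 1/54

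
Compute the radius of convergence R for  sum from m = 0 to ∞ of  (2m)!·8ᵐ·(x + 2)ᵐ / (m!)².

Ratio test: |a_{m+1}/a_m| = (2m+1)·(2m+2)/(m+1)² · 8 → 32 as m → ∞.
Hence the series converges for |x + 2| < 1/(32) = 1/32, so the radius of convergence is 1/32.

R = 1/32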